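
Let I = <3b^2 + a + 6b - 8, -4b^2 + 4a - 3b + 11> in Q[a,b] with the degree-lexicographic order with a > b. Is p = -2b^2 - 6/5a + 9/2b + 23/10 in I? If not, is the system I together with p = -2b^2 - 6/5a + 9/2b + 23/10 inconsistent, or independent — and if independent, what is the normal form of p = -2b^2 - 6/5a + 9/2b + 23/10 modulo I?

Adjoining -2b^2 - 6/5a + 9/2b + 23/10 makes the ideal the whole ring: the system is inconsistent.

First compute the reduced Gröbner basis of I by Buchberger's algorithm.
f_1 = 3b^2 + a + 6b - 8, LT = b^2.
f_2 = -4b^2 + 4a - 3b + 11, LT = b^2.

S(f_1,f_2): lcm = b^2. S = 4/3a + 5/4b + 1/12.
  leading term a: no divisor's leading term divides it; move 4/3a to the remainder.
  leading term b: no divisor's leading term divides it; move 5/4b to the remainder.
  leading term 1: no divisor's leading term divides it; move 1/12 to the remainder.
  remainder 4/3a + 5/4b + 1/12 ≠ 0; add h_3 = 4/3a + 5/4b + 1/12 to the basis.

The other S-polynomials (S(f_1,h_3), S(f_2,h_3)) all reduce to 0 modulo the current basis, so we have a Gröbner basis.
Inter-reduce: drop elements whose leading term is divisible by another's, tail-reduce, and make monic.
Reduced Gröbner basis: {b^2 + 27/16b - 43/16, a + 15/16b + 1/16}.
Label its elements g_1 = b^2 + 27/16b - 43/16, g_2 = a + 15/16b + 1/16.

Reduce p = -2b^2 - 6/5a + 9/2b + 23/10 modulo G:
  leading term b^2: subtract (-2)·g_1 from -2b^2 - 6/5a + 9/2b + 23/10 → -6/5a + 63/8b - 123/40
  leading term a: subtract (-6/5)·g_2 from -6/5a + 63/8b - 123/40 → 9b - 3
  leading term b: no divisor's leading term divides it; move 9b to the remainder.
  leading term 1: no divisor's leading term divides it; move -3 to the remainder.
  normal form = 9b - 3.
The normal form is nonzero, so p ∉ I. Since p minus its normal form lies in I, I + (p) = I + (r) where r = 9b - 3; decide whether this ideal is the whole ring.
Run Buchberger on G together with r (pairs among the g_i already reduce to 0 since G is a Gröbner basis):
g_1 = b^2 + 27/16b - 43/16, LT = b^2.
g_2 = a + 15/16b + 1/16, LT = a.
r = 9b - 3, LT = b.

S(g_1,r): lcm = b^2. S = 97/48b - 43/16.
  leading term b: subtract (97/432)·r from 97/48b - 43/16 → -145/72
  leading term 1: no divisor's leading term divides it; move -145/72 to the remainder.
  remainder -145/72 ≠ 0; add m_4 = -145/72 to the basis.

The other S-polynomials (S(g_1,g_2), S(g_2,r), S(g_1,m_4), S(g_2,m_4), S(r,m_4)) all reduce to 0 modulo the current basis, so we have a Gröbner basis.
Inter-reduce: drop elements whose leading term is divisible by another's, tail-reduce, and make monic.
Reduced Gröbner basis: {1}.
The reduced Gröbner basis of I + (p) is {1}: the ideal is the whole ring, so the enlarged system has no common solution — adjoining p is inconsistent.

Ideal membership is decidable via reduction modulo a Gröbner basis.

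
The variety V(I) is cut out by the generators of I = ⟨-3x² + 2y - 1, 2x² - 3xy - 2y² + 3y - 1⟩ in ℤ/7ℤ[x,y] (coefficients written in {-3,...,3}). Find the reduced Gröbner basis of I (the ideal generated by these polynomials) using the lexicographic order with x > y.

G = {x + 2y³ - 3y + 3, y⁴ - 3y² + 3y - 3}

f_1 = -3x² + 2y - 1, LT = x².
f_2 = 2x² - 3xy - 2y² + 3y - 1, LT = x².

S(f_1,f_2): lcm = x². S = -2xy + y² - y + 2.
  leading term xy: no divisor's leading term divides it; move -2xy to the remainder.
  leading term y²: no divisor's leading term divides it; move y² to the remainder.
  leading term y: no divisor's leading term divides it; move -y to the remainder.
  leading term 1: no divisor's leading term divides it; move 2 to the remainder.
  remainder -2xy + y² - y + 2 ≠ 0; add g_3 = -2xy + y² - y + 2 to the basis.

S(f_1,g_3): lcm = x²y. S = -3xy² + 3xy + x - 3y² - 2y.
  leading term xy²: subtract (-2y)·g_3 from -3xy² + 3xy + x - 3y² - 2y → 3xy + x + 2y³ + 2y² + 2y
  leading term xy: subtract (2)·g_3 from 3xy + x + 2y³ + 2y² + 2y → x + 2y³ - 3y + 3
  leading term x: no divisor's leading term divides it; move x to the remainder.
  leading term y³: no divisor's leading term divides it; move 2y³ to the remainder.
  leading term y: no divisor's leading term divides it; move -3y to the remainder.
  leading term 1: no divisor's leading term divides it; move 3 to the remainder.
  remainder x + 2y³ - 3y + 3 ≠ 0; add g_4 = x + 2y³ - 3y + 3 to the basis.

S(f_1,g_4): lcm = x². S = -2xy³ + 3xy - 3x - 3y - 2.
  leading term xy³: subtract (y²)·g_3 from -2xy³ + 3xy - 3x - 3y - 2 → 3xy - 3x - y⁴ + y³ - 2y² - 3y - 2
  leading term xy: subtract (2)·g_3 from 3xy - 3x - y⁴ + y³ - 2y² - 3y - 2 → -3x - y⁴ + y³ + 3y² - y + 1
  leading term x: subtract (-3)·g_4 from -3x - y⁴ + y³ + 3y² - y + 1 → -y⁴ + 3y² - 3y + 3
  leading term y⁴: no divisor's leading term divides it; move -y⁴ to the remainder.
  leading term y²: no divisor's leading term divides it; move 3y² to the remainder.
  leading term y: no divisor's leading term divides it; move -3y to the remainder.
  leading term 1: no divisor's leading term divides it; move 3 to the remainder.
  remainder -y⁴ + 3y² - 3y + 3 ≠ 0; add g_5 = -y⁴ + 3y² - 3y + 3 to the basis.

The other S-polynomials (S(f_2,g_3), S(f_2,g_4), S(g_3,g_4), S(f_1,g_5), S(f_2,g_5), S(g_3,g_5), S(g_4,g_5)) all reduce to 0 modulo the current basis, so we have a Gröbner basis.
Inter-reduce: drop elements whose leading term is divisible by another's, tail-reduce, and make monic.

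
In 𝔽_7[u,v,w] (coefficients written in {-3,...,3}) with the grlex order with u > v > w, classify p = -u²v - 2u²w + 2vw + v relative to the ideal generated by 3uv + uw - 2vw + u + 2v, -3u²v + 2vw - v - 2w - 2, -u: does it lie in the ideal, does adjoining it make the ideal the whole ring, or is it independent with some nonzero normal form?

-u²v - 2u²w + 2vw + v is independent of I; its normal form modulo I is -w - 1.

First compute the reduced Gröbner basis of I by Buchberger's algorithm.
f_1 = 3uv + uw - 2vw + u + 2v, LT = uv.
f_2 = -3u²v + 2vw - v - 2w - 2, LT = u²v.
f_3 = -u, LT = u.

S(f_1,f_2): lcm = u²v. S = -2u²w - 3uvw - 2u² + 3uv + 3vw + 2v - 3w - 3.
  leading term u²w: subtract (2uw)·f_3 from -2u²w - 3uvw - 2u² + 3uv + 3vw + 2v - 3w - 3 → -3uvw - 2u² + 3uv + 3vw + 2v - 3w - 3
  leading term uvw: subtract (-w)·f_1 from -3uvw - 2u² + 3uv + 3vw + 2v - 3w - 3 → uw² - 2vw² - 2u² + 3uv + uw - 2vw + 2v - 3w - 3
  leading term uw²: subtract (-w²)·f_3 from uw² - 2vw² - 2u² + 3uv + uw - 2vw + 2v - 3w - 3 → -2vw² - 2u² + 3uv + uw - 2vw + 2v - 3w - 3
  leading term vw²: no divisor's leading term divides it; move -2vw² to the remainder.
  leading term u²: subtract (2u)·f_3 from -2u² + 3uv + uw - 2vw + 2v - 3w - 3 → 3uv + uw - 2vw + 2v - 3w - 3
  leading term uv: subtract (1)·f_1 from 3uv + uw - 2vw + 2v - 3w - 3 → -u - 3w - 3
  leading term u: subtract (1)·f_3 from -u - 3w - 3 → -3w - 3
  leading term w: no divisor's leading term divides it; move -3w to the remainder.
  leading term 1: no divisor's leading term divides it; move -3 to the remainder.
  remainder -2vw² - 3w - 3 ≠ 0; add h_4 = -2vw² - 3w - 3 to the basis.

S(f_1,f_3): lcm = uv. S = -2uw - 3vw - 2u + 3v.
  leading term uw: subtract (2w)·f_3 from -2uw - 3vw - 2u + 3v → -3vw - 2u + 3v
  leading term vw: no divisor's leading term divides it; move -3vw to the remainder.
  leading term u: subtract (2)·f_3 from -2u + 3v → 3v
  leading term v: no divisor's leading term divides it; move 3v to the remainder.
  remainder -3vw + 3v ≠ 0; add h_5 = -3vw + 3v to the basis.

S(f_2,f_3): lcm = u²v. S = -3vw - 2v + 3w + 3.
  leading term vw: subtract (1)·h_5 from -3vw - 2v + 3w + 3 → 2v + 3w + 3
  leading term v: no divisor's leading term divides it; move 2v to the remainder.
  leading term w: no divisor's leading term divides it; move 3w to the remainder.
  leading term 1: no divisor's leading term divides it; move 3 to the remainder.
  remainder 2v + 3w + 3 ≠ 0; add h_6 = 2v + 3w + 3 to the basis.

S(f_1,h_4): lcm = uvw². S = -2uw³ - 3vw³ - 2uw² + 3vw² + 2uw + 2u.
  leading term uw³: subtract (2w³)·f_3 from -2uw³ - 3vw³ - 2uw² + 3vw² + 2uw + 2u → -3vw³ - 2uw² + 3vw² + 2uw + 2u
  leading term vw³: subtract (-2w)·h_4 from -3vw³ - 2uw² + 3vw² + 2uw + 2u → -2uw² + 3vw² + 2uw + w² + 2u + w
  leading term uw²: subtract (2w²)·f_3 from -2uw² + 3vw² + 2uw + w² + 2u + w → 3vw² + 2uw + w² + 2u + w
  leading term vw²: subtract (2)·h_4 from 3vw² + 2uw + w² + 2u + w → 2uw + w² + 2u - 1
  leading term uw: subtract (-2w)·f_3 from 2uw + w² + 2u - 1 → w² + 2u - 1
  leading term w²: no divisor's leading term divides it; move w² to the remainder.
  leading term u: subtract (-2)·f_3 from 2u - 1 → -1
  leading term 1: no divisor's leading term divides it; move -1 to the remainder.
  remainder w² - 1 ≠ 0; add h_7 = w² - 1 to the basis.

The other S-polynomials (S(f_2,h_4), S(f_3,h_4), S(f_1,h_5), S(f_2,h_5), S(f_3,h_5), S(h_4,h_5), S(f_1,h_6), S(f_2,h_6), S(f_3,h_6), S(h_4,h_6), S(h_5,h_6), S(f_1,h_7), S(f_2,h_7), S(f_3,h_7), S(h_4,h_7), S(h_5,h_7), S(h_6,h_7)) all reduce to 0 modulo the current basis, so we have a Gröbner basis.
Inter-reduce: drop elements whose leading term is divisible by another's, tail-reduce, and make monic.
Reduced Gröbner basis: {w² - 1, u, v - 2w - 2}.
Label its elements g_1 = w² - 1, g_2 = u, g_3 = v - 2w - 2.

Reduce p = -u²v - 2u²w + 2vw + v modulo G:
  leading term u²v: subtract (-uv)·g_2 from -u²v - 2u²w + 2vw + v → -2u²w + 2vw + v
  leading term u²w: subtract (-2uw)·g_2 from -2u²w + 2vw + v → 2vw + v
  leading term vw: subtract (2w)·g_3 from 2vw + v → -3w² + v - 3w
  leading term w²: subtract (-3)·g_1 from -3w² + v - 3w → v - 3w - 3
  leading term v: subtract (1)·g_3 from v - 3w - 3 → -w - 1
  leading term w: no divisor's leading term divides it; move -w to the remainder.
  leading term 1: no divisor's leading term divides it; move -1 to the remainder.
  normal form = -w - 1.
The normal form is nonzero, so p ∉ I. Since p minus its normal form lies in I, I + (p) = I + (r) where r = -w - 1; decide whether this ideal is the whole ring.
Run Buchberger on G together with r (pairs among the g_i already reduce to 0 since G is a Gröbner basis):
g_1 = w² - 1, LT = w².
g_2 = u, LT = u.
g_3 = v - 2w - 2, LT = v.
r = -w - 1, LT = w.

The S-polynomials (S(g_1,g_2), S(g_1,g_3), S(g_1,r), S(g_2,g_3), S(g_2,r), S(g_3,r)) all reduce to 0 modulo the current basis, so we have a Gröbner basis.
Inter-reduce: drop elements whose leading term is divisible by another's, tail-reduce, and make monic.
Reduced Gröbner basis: {u, v, w + 1}.
The reduced Gröbner basis of I + (p) is {u, v, w + 1} ≠ {1}, a proper ideal, so the enlarged system stays consistent: p is independent of I, with normal form -w - 1.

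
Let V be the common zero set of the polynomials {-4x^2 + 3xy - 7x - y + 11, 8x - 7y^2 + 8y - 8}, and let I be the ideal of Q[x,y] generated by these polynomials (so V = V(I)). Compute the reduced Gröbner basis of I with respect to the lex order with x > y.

Buchberger's algorithm terminates because the ascending chain of leading-term ideals stabilizes.

f_1 = -4x^2 + 3xy - 7x - y + 11, LT = x^2.
f_2 = 8x - 7y^2 + 8y - 8, LT = x.

S(f_1,f_2): lcm = x^2. S = 7/8xy^2 - 7/4xy + 11/4x + 1/4y - 11/4.
  leading term xy^2: subtract (7/64y^2)·f_2 from 7/8xy^2 - 7/4xy + 11/4x + 1/4y - 11/4 → -7/4xy + 11/4x + 49/64y^4 - 7/8y^3 + 7/8y^2 + 1/4y - 11/4
  leading term xy: subtract (-7/32y)·f_2 from -7/4xy + 11/4x + 49/64y^4 - 7/8y^3 + 7/8y^2 + 1/4y - 11/4 → 11/4x + 49/64y^4 - 77/32y^3 + 21/8y^2 - 3/2y - 11/4
  leading term x: subtract (11/32)·f_2 from 11/4x + 49/64y^4 - 77/32y^3 + 21/8y^2 - 3/2y - 11/4 → 49/64y^4 - 77/32y^3 + 161/32y^2 - 17/4y
  leading term y^4: no divisor's leading term divides it; move 49/64y^4 to the remainder.
  leading term y^3: no divisor's leading term divides it; move -77/32y^3 to the remainder.
  leading term y^2: no divisor's leading term divides it; move 161/32y^2 to the remainder.
  leading term y: no divisor's leading term divides it; move -17/4y to the remainder.
  remainder 49/64y^4 - 77/32y^3 + 161/32y^2 - 17/4y ≠ 0; add g_3 = 49/64y^4 - 77/32y^3 + 161/32y^2 - 17/4y to the basis.

The other S-polynomials (S(f_1,g_3), S(f_2,g_3)) all reduce to 0 modulo the current basis, so we have a Gröbner basis.
Inter-reduce: drop elements whose leading term is divisible by another's, tail-reduce, and make monic.

G = {x - 7/8y^2 + y - 1, y^4 - 22/7y^3 + 46/7y^2 - 272/49y}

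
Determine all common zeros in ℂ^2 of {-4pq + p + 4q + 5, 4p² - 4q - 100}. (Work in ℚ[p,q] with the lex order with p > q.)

Compute a lex Gröbner basis by Buchberger's algorithm.
f_1 = -4pq + p + 4q + 5, LT = pq.
f_2 = 4p² - 4q - 100, LT = p².

S(f_1,f_2): lcm = p²q. S = -¼p² - pq - 5/4p + q² + 25q.
  leading term p²: subtract (-1/16)·f_2 from -¼p² - pq - 5/4p + q² + 25q → -pq - 5/4p + q² + 99/4q - 25/4
  leading term pq: subtract (¼)·f_1 from -pq - 5/4p + q² + 99/4q - 25/4 → -3/2p + q² + 95/4q - 15/2
  leading term p: no divisor's leading term divides it; move -3/2p to the remainder.
  leading term q²: no divisor's leading term divides it; move q² to the remainder.
  leading term q: no divisor's leading term divides it; move 95/4q to the remainder.
  leading term 1: no divisor's leading term divides it; move -15/2 to the remainder.
  remainder -3/2p + q² + 95/4q - 15/2 ≠ 0; add h_3 = -3/2p + q² + 95/4q - 15/2 to the basis.

S(f_1,h_3): lcm = pq. S = -¼p + ⅔q³ + 95/6q² - 6q - 5/4.
  leading term p: subtract (⅙)·h_3 from -¼p + ⅔q³ + 95/6q² - 6q - 5/4 → ⅔q³ + 47/3q² - 239/24q
  leading term q³: no divisor's leading term divides it; move ⅔q³ to the remainder.
  leading term q²: no divisor's leading term divides it; move 47/3q² to the remainder.
  leading term q: no divisor's leading term divides it; move -239/24q to the remainder.
  remainder ⅔q³ + 47/3q² - 239/24q ≠ 0; add h_4 = ⅔q³ + 47/3q² - 239/24q to the basis.

S(f_2,h_3): lcm = p². S = ⅔pq² + 95/6pq - 5p - q - 25.
  leading term pq²: subtract (-⅙q)·f_1 from ⅔pq² + 95/6pq - 5p - q - 25 → 16pq - 5p + ⅔q² - ⅙q - 25
  leading term pq: subtract (-4)·f_1 from 16pq - 5p + ⅔q² - ⅙q - 25 → -p + ⅔q² + 95/6q - 5
  leading term p: subtract (⅔)·h_3 from -p + ⅔q² + 95/6q - 5 → 0
  remainder 0.

S(f_1,h_4): lcm = pq³. S = -95/4pq² + 239/16pq - q³ - 5/4q².
  leading term pq²: subtract (95/16q)·f_1 from -95/4pq² + 239/16pq - q³ - 5/4q² → 9pq - q³ - 25q² - 475/16q
  leading term pq: subtract (-9/4)·f_1 from 9pq - q³ - 25q² - 475/16q → 9/4p - q³ - 25q² - 331/16q + 45/4
  leading term p: subtract (-3/2)·h_3 from 9/4p - q³ - 25q² - 331/16q + 45/4 → -q³ - 47/2q² + 239/16q
  leading term q³: subtract (-3/2)·h_4 from -q³ - 47/2q² + 239/16q → 0
  remainder 0.

S(f_2,h_4): leading monomials are coprime, so the S-polynomial reduces to 0 (Buchberger's first criterion).
S(h_3,h_4): leading monomials are coprime, so the S-polynomial reduces to 0 (Buchberger's first criterion).
Every S-polynomial of the final basis reduces to 0, so we have a Gröbner basis.
Inter-reduce: drop elements whose leading term is divisible by another's, tail-reduce, and make monic.
Reduced Gröbner basis: {p - ⅔q² - 95/6q + 5, q³ + 47/2q² - 239/16q}.

A lex Gröbner basis eliminates variables successively. Here q³ + 47/2q² - 239/16q depends only on q, with roots {0, -47/4 + 3*sqrt(17), -3*sqrt(17) - 47/4}; lifting each root through the earlier basis elements recovers the full solutions.
  q = 0: the earlier basis element becomes p + 5 = 0, giving p = -5 — point (-5, 0).
  q = -47/4 + 3*sqrt(17): the earlier basis element becomes p - 3 - sqrt(17)/2 = 0, giving p = sqrt(17)/2 + 3 — point (sqrt(17)/2 + 3, -47/4 + 3*sqrt(17)).
  q = -3*sqrt(17) - 47/4: the earlier basis element becomes p - 3 + sqrt(17)/2 = 0, giving p = 3 - sqrt(17)/2 — point (3 - sqrt(17)/2, -3*sqrt(17) - 47/4).

{(-5, 0), (sqrt(17)/2 + 3, -47/4 + 3*sqrt(17)), (3 - sqrt(17)/2, -3*sqrt(17) - 47/4)}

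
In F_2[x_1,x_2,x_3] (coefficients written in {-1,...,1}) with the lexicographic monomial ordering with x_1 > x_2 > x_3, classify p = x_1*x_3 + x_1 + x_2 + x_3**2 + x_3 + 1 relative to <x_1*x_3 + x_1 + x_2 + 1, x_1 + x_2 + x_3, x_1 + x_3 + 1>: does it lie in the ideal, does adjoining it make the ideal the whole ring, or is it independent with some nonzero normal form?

x_1*x_3 + x_1 + x_2 + x_3**2 + x_3 + 1 is independent of I; its normal form modulo I is x_3 + 1.

First compute the reduced Gröbner basis of I by Buchberger's algorithm.
f_1 = x_1*x_3 + x_1 + x_2 + 1, LT = x_1*x_3.
f_2 = x_1 + x_2 + x_3, LT = x_1.
f_3 = x_1 + x_3 + 1, LT = x_1.

S(f_1,f_2): lcm = x_1*x_3. S = x_1 + x_2*x_3 + x_2 + x_3**2 + 1.
  reduce S modulo (f_1, f_2, f_3):
  remainder x_2*x_3 + x_3**2 + x_3 + 1 ≠ 0; add h_4 = x_2*x_3 + x_3**2 + x_3 + 1 to the basis.

S(f_1,f_3): lcm = x_1*x_3. S = x_1 + x_2 + x_3**2 + x_3 + 1.
  reduce S modulo (f_1, f_2, f_3, h_4):
  remainder x_3**2 + 1 ≠ 0; add h_5 = x_3**2 + 1 to the basis.

S(f_2,f_3): lcm = x_1. S = x_2 + 1.
  reduce S modulo (f_1, f_2, f_3, h_4, h_5):
  remainder x_2 + 1 ≠ 0; add h_6 = x_2 + 1 to the basis.

The other S-polynomials (S(f_1,h_4), S(f_2,h_4), S(f_3,h_4), S(f_1,h_5), S(f_2,h_5), S(f_3,h_5), S(h_4,h_5), S(f_1,h_6), S(f_2,h_6), S(f_3,h_6), S(h_4,h_6), S(h_5,h_6)) all reduce to 0 modulo the current basis, so we have a Gröbner basis.
Inter-reduce: drop elements whose leading term is divisible by another's, tail-reduce, and make monic.
Reduced Gröbner basis: {x_1 + x_3 + 1, x_2 + 1, x_3**2 + 1}.
Label its elements g_1 = x_1 + x_3 + 1, g_2 = x_2 + 1, g_3 = x_3**2 + 1.

Reduce p = x_1*x_3 + x_1 + x_2 + x_3**2 + x_3 + 1 modulo G:
  leading term x_1*x_3: subtract (x_3)·g_1 from x_1*x_3 + x_1 + x_2 + x_3**2 + x_3 + 1 → x_1 + x_2 + 1
  leading term x_1: subtract (1)·g_1 from x_1 + x_2 + 1 → x_2 + x_3
  leading term x_2: subtract (1)·g_2 from x_2 + x_3 → x_3 + 1
  leading term x_3: no divisor's leading term divides it; move x_3 to the remainder.
  leading term 1: no divisor's leading term divides it; move 1 to the remainder.
  normal form = x_3 + 1.
The normal form is nonzero, so p ∉ I. Since p minus its normal form lies in I, I + (p) = I + (r) where r = x_3 + 1; decide whether this ideal is the whole ring.
Run Buchberger on G together with r (pairs among the g_i already reduce to 0 since G is a Gröbner basis):
g_1 = x_1 + x_3 + 1, LT = x_1.
g_2 = x_2 + 1, LT = x_2.
g_3 = x_3**2 + 1, LT = x_3**2.
r = x_3 + 1, LT = x_3.

The S-polynomials (S(g_1,g_2), S(g_1,g_3), S(g_1,r), S(g_2,g_3), S(g_2,r), S(g_3,r)) all reduce to 0 modulo the current basis, so we have a Gröbner basis.
Inter-reduce: drop elements whose leading term is divisible by another's, tail-reduce, and make monic.
Reduced Gröbner basis: {x_1, x_2 + 1, x_3 + 1}.
The reduced Gröbner basis of I + (p) is {x_1, x_2 + 1, x_3 + 1} ≠ {1}, a proper ideal, so the enlarged system stays consistent: p is independent of I, with normal form x_3 + 1.

The remainder on division by a Gröbner basis is unique — it is the normal form.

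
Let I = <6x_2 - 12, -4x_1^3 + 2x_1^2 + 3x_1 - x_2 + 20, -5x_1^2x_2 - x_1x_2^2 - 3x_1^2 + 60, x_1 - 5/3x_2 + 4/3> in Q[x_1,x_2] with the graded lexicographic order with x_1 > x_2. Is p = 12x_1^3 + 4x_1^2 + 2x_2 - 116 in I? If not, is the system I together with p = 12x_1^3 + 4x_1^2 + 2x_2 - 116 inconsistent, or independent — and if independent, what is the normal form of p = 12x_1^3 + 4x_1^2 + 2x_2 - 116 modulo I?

12x_1^3 + 4x_1^2 + 2x_2 - 116 lies in I (it reduces to 0).

First compute the reduced Gröbner basis of I by Buchberger's algorithm.
f_1 = 6x_2 - 12, LT = x_2.
f_2 = -4x_1^3 + 2x_1^2 + 3x_1 - x_2 + 20, LT = x_1^3.
f_3 = -5x_1^2x_2 - x_1x_2^2 - 3x_1^2 + 60, LT = x_1^2x_2.
f_4 = x_1 - 5/3x_2 + 4/3, LT = x_1.

The S-polynomials (S(f_1,f_2), S(f_1,f_3), S(f_1,f_4), S(f_2,f_3), S(f_2,f_4), S(f_3,f_4)) all reduce to 0 modulo the current basis, so we have a Gröbner basis.
Inter-reduce: drop elements whose leading term is divisible by another's, tail-reduce, and make monic.
Reduced Gröbner basis: {x_1 - 2, x_2 - 2}.
Label its elements g_1 = x_1 - 2, g_2 = x_2 - 2.

Reduce p = 12x_1^3 + 4x_1^2 + 2x_2 - 116 modulo G:
  leading term x_1^3: subtract (12x_1^2)·g_1 from 12x_1^3 + 4x_1^2 + 2x_2 - 116 → 28x_1^2 + 2x_2 - 116
  leading term x_1^2: subtract (28x_1)·g_1 from 28x_1^2 + 2x_2 - 116 → 56x_1 + 2x_2 - 116
  leading term x_1: subtract (56)·g_1 from 56x_1 + 2x_2 - 116 → 2x_2 - 4
  leading term x_2: subtract (2)·g_2 from 2x_2 - 4 → 0
  normal form = 0.
Since the normal form is 0, p ∈ I.

Ideal membership is decidable via reduction modulo a Gröbner basis.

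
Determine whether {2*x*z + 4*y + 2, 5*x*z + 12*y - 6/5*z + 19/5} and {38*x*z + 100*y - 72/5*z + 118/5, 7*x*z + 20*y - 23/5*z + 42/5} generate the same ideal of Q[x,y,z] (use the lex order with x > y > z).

No, the ideals differ.

Equality of ideals is decidable: compute both reduced Gröbner bases (unique for the ordering) and check whether they agree.
Buchberger on the first generating set:
f_1 = 2*x*z + 4*y + 2, LT = x*z.
f_2 = 5*x*z + 12*y - 6/5*z + 19/5, LT = x*z.

S(f_1,f_2): lcm = x*z. S = -2/5*y + 6/25*z + 6/25.
  reduce S modulo (f_1, f_2):
  remainder -2/5*y + 6/25*z + 6/25 ≠ 0; add g_3 = -2/5*y + 6/25*z + 6/25 to the basis.

The other S-polynomials (S(f_1,g_3), S(f_2,g_3)) all reduce to 0 modulo the current basis, so we have a Gröbner basis.
Inter-reduce: drop elements whose leading term is divisible by another's, tail-reduce, and make monic.
Reduced Gröbner basis: {x*z + 6/5*z + 11/5, y - 3/5*z - 3/5}.

Buchberger on the second generating set:
h_1 = 38*x*z + 100*y - 72/5*z + 118/5, LT = x*z.
h_2 = 7*x*z + 20*y - 23/5*z + 42/5, LT = x*z.

S(h_1,h_2): lcm = x*z. S = -30/133*y + 37/133*z - 11/19.
  reduce S modulo (h_1, h_2):
  remainder -30/133*y + 37/133*z - 11/19 ≠ 0; add k_3 = -30/133*y + 37/133*z - 11/19 to the basis.

The other S-polynomials (S(h_1,k_3), S(h_2,k_3)) all reduce to 0 modulo the current basis, so we have a Gröbner basis.
Inter-reduce: drop elements whose leading term is divisible by another's, tail-reduce, and make monic.
Reduced Gröbner basis: {x*z + 43/15*z - 92/15, y - 37/30*z + 77/30}.

These differ, so the ideals are not equal.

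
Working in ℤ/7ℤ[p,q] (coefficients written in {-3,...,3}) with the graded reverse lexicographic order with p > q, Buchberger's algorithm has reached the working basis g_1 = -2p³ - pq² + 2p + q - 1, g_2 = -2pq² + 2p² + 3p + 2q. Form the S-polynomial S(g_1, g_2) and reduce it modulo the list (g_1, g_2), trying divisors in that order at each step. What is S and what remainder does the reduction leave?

lcm(LM(g_1), LM(g_2)) = p³q².
S = (lcm/LT(g_1))·g_1 − (lcm/LT(g_2))·g_2 = -3pq⁴ + p⁴ - 2p³ + p²q - pq² + 3q³ - 3q².
Reduce S modulo (g_1, g_2) in that order:
  leading term pq⁴: subtract (-2q²)·g_2 from -3pq⁴ + p⁴ - 2p³ + p²q - pq² + 3q³ - 3q² → p⁴ - 3p²q² - 2p³ + p²q - 2pq² - 3q²
  leading term p⁴: subtract (3p)·g_1 from p⁴ - 3p²q² - 2p³ + p²q - 2pq² - 3q² → -2p³ + p²q - 2pq² + p² - 3pq - 3q² + 3p
  leading term p³: subtract (1)·g_1 from -2p³ + p²q - 2pq² + p² - 3pq - 3q² + 3p → p²q - pq² + p² - 3pq - 3q² + p - q + 1
  leading term p²q: no divisor's leading term divides it; move p²q to the remainder.
  leading term pq²: subtract (-3)·g_2 from -pq² + p² - 3pq - 3q² + p - q + 1 → -3pq - 3q² + 3p - 2q + 1
  leading term pq: no divisor's leading term divides it; move -3pq to the remainder.
  leading term q²: no divisor's leading term divides it; move -3q² to the remainder.
  leading term p: no divisor's leading term divides it; move 3p to the remainder.
  leading term q: no divisor's leading term divides it; move -2q to the remainder.
  leading term 1: no divisor's leading term divides it; move 1 to the remainder.
The remainder p²q - 3pq - 3q² + 3p - 2q + 1 is nonzero, so it would be added as the next basis element.
An S-polynomial is built so that the two leading terms cancel; whether anything survives reduction is exactly the Gröbner-basis criterion.

S(g_1, g_2) = -3pq⁴ + p⁴ - 2p³ + p²q - pq² + 3q³ - 3q²; remainder on division = p²q - 3pq - 3q² + 3p - 2q + 1.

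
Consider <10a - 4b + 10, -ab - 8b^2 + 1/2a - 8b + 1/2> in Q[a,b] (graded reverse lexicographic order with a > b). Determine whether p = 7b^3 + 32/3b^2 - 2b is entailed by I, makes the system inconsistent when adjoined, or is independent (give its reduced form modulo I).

First compute the reduced Gröbner basis of I by Buchberger's algorithm.
f_1 = 10a - 4b + 10, LT = a.
f_2 = -ab - 8b^2 + 1/2a - 8b + 1/2, LT = ab.

S(f_1,f_2): lcm = ab. S = -42/5b^2 + 1/2a - 7b + 1/2.
  reduce S modulo (f_1, f_2):
  remainder -42/5b^2 - 34/5b ≠ 0; add h_3 = -42/5b^2 - 34/5b to the basis.

The other S-polynomials (S(f_1,h_3), S(f_2,h_3)) all reduce to 0 modulo the current basis, so we have a Gröbner basis.
Inter-reduce: drop elements whose leading term is divisible by another's, tail-reduce, and make monic.
Reduced Gröbner basis: {b^2 + 17/21b, a - 2/5b + 1}.
Label its elements g_1 = b^2 + 17/21b, g_2 = a - 2/5b + 1.

Reduce p = 7b^3 + 32/3b^2 - 2b modulo G:
  leading term b^3: subtract (7b)·g_1 from 7b^3 + 32/3b^2 - 2b → 5b^2 - 2b
  leading term b^2: subtract (5)·g_1 from 5b^2 - 2b → -127/21b
  leading term b: no divisor's leading term divides it; move -127/21b to the remainder.
  normal form = -127/21b.
The normal form is nonzero, so p ∉ I. Since p minus its normal form lies in I, I + (p) = I + (r) where r = -127/21b; decide whether this ideal is the whole ring.
Run Buchberger on G together with r (pairs among the g_i already reduce to 0 since G is a Gröbner basis):
g_1 = b^2 + 17/21b, LT = b^2.
g_2 = a - 2/5b + 1, LT = a.
r = -127/21b, LT = b.

The S-polynomials (S(g_1,g_2), S(g_1,r), S(g_2,r)) all reduce to 0 modulo the current basis, so we have a Gröbner basis.
Inter-reduce: drop elements whose leading term is divisible by another's, tail-reduce, and make monic.
Reduced Gröbner basis: {a + 1, b}.
The reduced Gröbner basis of I + (p) is {a + 1, b} ≠ {1}, a proper ideal, so the enlarged system stays consistent: p is independent of I, with normal form -127/21b.

7b^3 + 32/3b^2 - 2b is independent of I; its normal form modulo I is -127/21b.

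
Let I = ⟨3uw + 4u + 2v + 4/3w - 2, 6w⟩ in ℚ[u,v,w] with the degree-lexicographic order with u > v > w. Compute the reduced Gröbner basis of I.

G = {u + ½v - ½, w}

This is the nonlinear analogue of row-reducing a linear system.

f_1 = 3uw + 4u + 2v + 4/3w - 2, LT = uw.
f_2 = 6w, LT = w.

S(f_1,f_2): lcm = uw. S = 4/3u + ⅔v + 4/9w - ⅔.
  leading term u: no divisor's leading term divides it; move 4/3u to the remainder.
  leading term v: no divisor's leading term divides it; move ⅔v to the remainder.
  leading term w: subtract (2/27)·f_2 from 4/9w - ⅔ → -⅔
  leading term 1: no divisor's leading term divides it; move -⅔ to the remainder.
  remainder 4/3u + ⅔v - ⅔ ≠ 0; add g_3 = 4/3u + ⅔v - ⅔ to the basis.

The other S-polynomials (S(f_1,g_3), S(f_2,g_3)) all reduce to 0 modulo the current basis, so we have a Gröbner basis.
Inter-reduce: drop elements whose leading term is divisible by another's, tail-reduce, and make monic.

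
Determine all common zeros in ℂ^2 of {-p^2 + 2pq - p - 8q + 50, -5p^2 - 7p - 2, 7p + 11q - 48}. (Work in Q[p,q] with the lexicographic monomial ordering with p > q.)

Compute a lex Gröbner basis by Buchberger's algorithm.
f_1 = -p^2 + 2pq - p - 8q + 50, LT = p^2.
f_2 = -5p^2 - 7p - 2, LT = p^2.
f_3 = 7p + 11q - 48, LT = p.

S(f_1,f_2): lcm = p^2. S = -2pq - 2/5p + 8q - 252/5.
  reduce S modulo (f_1, f_2, f_3):
  remainder 22/7q^2 - 178/35q - 372/7 ≠ 0; add h_4 = 22/7q^2 - 178/35q - 372/7 to the basis.

S(f_1,f_3): lcm = p^2. S = -25/7pq + 55/7p + 8q - 50.
  reduce S modulo (f_1, f_2, f_3, h_4):
  remainder -968/49q + 4840/49 ≠ 0; add h_5 = -968/49q + 4840/49 to the basis.

The other S-polynomials (S(f_2,f_3), S(f_1,h_4), S(f_2,h_4), S(f_3,h_4), S(f_1,h_5), S(f_2,h_5), S(f_3,h_5), S(h_4,h_5)) all reduce to 0 modulo the current basis, so we have a Gröbner basis.
Inter-reduce: drop elements whose leading term is divisible by another's, tail-reduce, and make monic.
Reduced Gröbner basis: {p + 1, q - 5}.

Since the basis is lex-ordered, q - 5 is univariate in q. Its roots are {5}. Back-substituting each root into the other basis elements fixes the other coordinates.
  q = 5: the earlier basis element becomes p + 1 = 0, giving p = -1 — point (-1, 5).
A lex Gröbner basis triangularizes the system, enabling back-substitution.

{(-1, 5)}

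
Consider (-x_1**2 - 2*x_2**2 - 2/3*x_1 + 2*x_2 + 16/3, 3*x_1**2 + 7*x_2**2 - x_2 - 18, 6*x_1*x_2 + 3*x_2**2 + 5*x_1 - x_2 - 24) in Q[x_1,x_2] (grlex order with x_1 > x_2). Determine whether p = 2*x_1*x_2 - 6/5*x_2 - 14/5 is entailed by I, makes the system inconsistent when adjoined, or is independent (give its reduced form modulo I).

First compute the reduced Gröbner basis of I by Buchberger's algorithm.
f_1 = -x_1**2 - 2*x_2**2 - 2/3*x_1 + 2*x_2 + 16/3, LT = x_1**2.
f_2 = 3*x_1**2 + 7*x_2**2 - x_2 - 18, LT = x_1**2.
f_3 = 6*x_1*x_2 + 3*x_2**2 + 5*x_1 - x_2 - 24, LT = x_1*x_2.

S(f_1,f_2): lcm = x_1**2. S = -1/3*x_2**2 + 2/3*x_1 - 5/3*x_2 + 2/3.
  leading term x_2**2: no divisor's leading term divides it; move -1/3*x_2**2 to the remainder.
  leading term x_1: no divisor's leading term divides it; move 2/3*x_1 to the remainder.
  leading term x_2: no divisor's leading term divides it; move -5/3*x_2 to the remainder.
  leading term 1: no divisor's leading term divides it; move 2/3 to the remainder.
  remainder -1/3*x_2**2 + 2/3*x_1 - 5/3*x_2 + 2/3 ≠ 0; add h_4 = -1/3*x_2**2 + 2/3*x_1 - 5/3*x_2 + 2/3 to the basis.

S(f_1,f_3): lcm = x_1**2*x_2. S = -1/2*x_1*x_2**2 + 2*x_2**3 - 5/6*x_1**2 + 5/6*x_1*x_2 - 2*x_2**2 + 4*x_1 - 16/3*x_2.
  leading term x_1*x_2**2: subtract (-1/12*x_2)·f_3 from -1/2*x_1*x_2**2 + 2*x_2**3 - 5/6*x_1**2 + 5/6*x_1*x_2 - 2*x_2**2 + 4*x_1 - 16/3*x_2 → 9/4*x_2**3 - 5/6*x_1**2 + 5/4*x_1*x_2 - 25/12*x_2**2 + 4*x_1 - 22/3*x_2
  leading term x_2**3: subtract (-27/4*x_2)·h_4 from 9/4*x_2**3 - 5/6*x_1**2 + 5/4*x_1*x_2 - 25/12*x_2**2 + 4*x_1 - 22/3*x_2 → -5/6*x_1**2 + 23/4*x_1*x_2 - 40/3*x_2**2 + 4*x_1 - 17/6*x_2
  leading term x_1**2: subtract (5/6)·f_1 from -5/6*x_1**2 + 23/4*x_1*x_2 - 40/3*x_2**2 + 4*x_1 - 17/6*x_2 → 23/4*x_1*x_2 - 35/3*x_2**2 + 41/9*x_1 - 9/2*x_2 - 40/9
  leading term x_1*x_2: subtract (23/24)·f_3 from 23/4*x_1*x_2 - 35/3*x_2**2 + 41/9*x_1 - 9/2*x_2 - 40/9 → -349/24*x_2**2 - 17/72*x_1 - 85/24*x_2 + 167/9
  leading term x_2**2: subtract (349/8)·h_4 from -349/24*x_2**2 - 17/72*x_1 - 85/24*x_2 + 167/9 → -2111/72*x_1 + 415/6*x_2 - 379/36
  leading term x_1: no divisor's leading term divides it; move -2111/72*x_1 to the remainder.
  leading term x_2: no divisor's leading term divides it; move 415/6*x_2 to the remainder.
  leading term 1: no divisor's leading term divides it; move -379/36 to the remainder.
  remainder -2111/72*x_1 + 415/6*x_2 - 379/36 ≠ 0; add h_5 = -2111/72*x_1 + 415/6*x_2 - 379/36 to the basis.

S(f_3,h_4): lcm = x_1*x_2**2. S = 1/2*x_2**3 + 2*x_1**2 - 25/6*x_1*x_2 - 1/6*x_2**2 + 2*x_1 - 4*x_2.
  leading term x_2**3: subtract (-3/2*x_2)·h_4 from 1/2*x_2**3 + 2*x_1**2 - 25/6*x_1*x_2 - 1/6*x_2**2 + 2*x_1 - 4*x_2 → 2*x_1**2 - 19/6*x_1*x_2 - 8/3*x_2**2 + 2*x_1 - 3*x_2
  leading term x_1**2: subtract (-2)·f_1 from 2*x_1**2 - 19/6*x_1*x_2 - 8/3*x_2**2 + 2*x_1 - 3*x_2 → -19/6*x_1*x_2 - 20/3*x_2**2 + 2/3*x_1 + x_2 + 32/3
  leading term x_1*x_2: subtract (-19/36)·f_3 from -19/6*x_1*x_2 - 20/3*x_2**2 + 2/3*x_1 + x_2 + 32/3 → -61/12*x_2**2 + 119/36*x_1 + 17/36*x_2 - 2
  leading term x_2**2: subtract (61/4)·h_4 from -61/12*x_2**2 + 119/36*x_1 + 17/36*x_2 - 2 → -247/36*x_1 + 233/9*x_2 - 73/6
  leading term x_1: subtract (494/2111)·h_5 from -247/36*x_1 + 233/9*x_2 - 73/6 → 184348/18999*x_2 - 184348/18999
  leading term x_2: no divisor's leading term divides it; move 184348/18999*x_2 to the remainder.
  leading term 1: no divisor's leading term divides it; move -184348/18999 to the remainder.
  remainder 184348/18999*x_2 - 184348/18999 ≠ 0; add h_6 = 184348/18999*x_2 - 184348/18999 to the basis.

The other S-polynomials (S(f_2,f_3), S(f_1,h_4), S(f_2,h_4), S(f_1,h_5), S(f_2,h_5), S(f_3,h_5), S(h_4,h_5), S(f_1,h_6), S(f_2,h_6), S(f_3,h_6), S(h_4,h_6), S(h_5,h_6)) all reduce to 0 modulo the current basis, so we have a Gröbner basis.
Inter-reduce: drop elements whose leading term is divisible by another's, tail-reduce, and make monic.
Reduced Gröbner basis: {x_1 - 2, x_2 - 1}.
Label its elements g_1 = x_1 - 2, g_2 = x_2 - 1.

Reduce p = 2*x_1*x_2 - 6/5*x_2 - 14/5 modulo G:
  leading term x_1*x_2: subtract (2*x_2)·g_1 from 2*x_1*x_2 - 6/5*x_2 - 14/5 → 14/5*x_2 - 14/5
  leading term x_2: subtract (14/5)·g_2 from 14/5*x_2 - 14/5 → 0
  normal form = 0.
Since the normal form is 0, p ∈ I.

2*x_1*x_2 - 6/5*x_2 - 14/5 lies in I (it reduces to 0).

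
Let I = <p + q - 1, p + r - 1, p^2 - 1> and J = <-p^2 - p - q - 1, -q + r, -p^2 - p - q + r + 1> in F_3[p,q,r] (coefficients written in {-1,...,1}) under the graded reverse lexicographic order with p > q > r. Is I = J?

No, the ideals differ.

Since reduced Gröbner bases are canonical representatives of ideals under a given ordering, it suffices to compute and compare them.
Buchberger on the first generating set:
f_1 = p + q - 1, LT = p.
f_2 = p + r - 1, LT = p.
f_3 = p^2 - 1, LT = p^2.

S(f_1,f_2): lcm = p. S = q - r.
  leading term q: no divisor's leading term divides it; move q to the remainder.
  leading term r: no divisor's leading term divides it; move -r to the remainder.
  remainder q - r ≠ 0; add g_4 = q - r to the basis.

S(f_1,f_3): lcm = p^2. S = pq - p + 1.
  leading term pq: subtract (q)·f_1 from pq - p + 1 → -q^2 - p + q + 1
  leading term q^2: subtract (-q)·g_4 from -q^2 - p + q + 1 → -qr - p + q + 1
  leading term qr: subtract (-r)·g_4 from -qr - p + q + 1 → -r^2 - p + q + 1
  leading term r^2: no divisor's leading term divides it; move -r^2 to the remainder.
  leading term p: subtract (-1)·f_1 from -p + q + 1 → -q
  leading term q: subtract (-1)·g_4 from -q → -r
  leading term r: no divisor's leading term divides it; move -r to the remainder.
  remainder -r^2 - r ≠ 0; add g_5 = -r^2 - r to the basis.

The other S-polynomials (S(f_2,f_3), S(f_1,g_4), S(f_2,g_4), S(f_3,g_4), S(f_1,g_5), S(f_2,g_5), S(f_3,g_5), S(g_4,g_5)) all reduce to 0 modulo the current basis, so we have a Gröbner basis.
Inter-reduce: drop elements whose leading term is divisible by another's, tail-reduce, and make monic.
Reduced Gröbner basis: {r^2 + r, p + r - 1, q - r}.

Buchberger on the second generating set:
h_1 = -p^2 - p - q - 1, LT = p^2.
h_2 = -q + r, LT = q.
h_3 = -p^2 - p - q + r + 1, LT = p^2.

S(h_1,h_3): lcm = p^2. S = r - 1.
  leading term r: no divisor's leading term divides it; move r to the remainder.
  leading term 1: no divisor's leading term divides it; move -1 to the remainder.
  remainder r - 1 ≠ 0; add k_4 = r - 1 to the basis.

The other S-polynomials (S(h_1,h_2), S(h_2,h_3), S(h_1,k_4), S(h_2,k_4), S(h_3,k_4)) all reduce to 0 modulo the current basis, so we have a Gröbner basis.
Inter-reduce: drop elements whose leading term is divisible by another's, tail-reduce, and make monic.
Reduced Gröbner basis: {p^2 + p - 1, q - 1, r - 1}.

Since the reduced bases disagree, the two ideals are not the same.
The choice of monomial ordering does not affect the verdict — as long as both bases are computed under the same ordering, their equality decides ideal equality.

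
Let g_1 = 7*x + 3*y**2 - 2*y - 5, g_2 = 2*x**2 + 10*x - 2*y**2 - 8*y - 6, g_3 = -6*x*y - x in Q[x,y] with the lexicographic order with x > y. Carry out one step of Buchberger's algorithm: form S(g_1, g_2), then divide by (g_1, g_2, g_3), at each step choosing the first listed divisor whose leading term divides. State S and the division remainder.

S(g_1, g_2) = 3/7*x*y**2 - 2/7*x*y - 40/7*x + y**2 + 4*y + 3; remainder on division = -9/49*y**4 + 12/49*y**3 + 180/49*y**2 + 106/49*y - 53/49.

lcm(LM(g_1), LM(g_2)) = x**2.
S = (lcm/LT(g_1))·g_1 − (lcm/LT(g_2))·g_2 = 3/7*x*y**2 - 2/7*x*y - 40/7*x + y**2 + 4*y + 3.
Reduce S modulo (g_1, g_2, g_3) in that order:
  leading term x*y**2: subtract (3/49*y**2)·g_1 from 3/7*x*y**2 - 2/7*x*y - 40/7*x + y**2 + 4*y + 3 → -2/7*x*y - 40/7*x - 9/49*y**4 + 6/49*y**3 + 64/49*y**2 + 4*y + 3
  leading term x*y: subtract (-2/49*y)·g_1 from -2/7*x*y - 40/7*x - 9/49*y**4 + 6/49*y**3 + 64/49*y**2 + 4*y + 3 → -40/7*x - 9/49*y**4 + 12/49*y**3 + 60/49*y**2 + 186/49*y + 3
  leading term x: subtract (-40/49)·g_1 from -40/7*x - 9/49*y**4 + 12/49*y**3 + 60/49*y**2 + 186/49*y + 3 → -9/49*y**4 + 12/49*y**3 + 180/49*y**2 + 106/49*y - 53/49
  leading term y**4: no divisor's leading term divides it; move -9/49*y**4 to the remainder.
  leading term y**3: no divisor's leading term divides it; move 12/49*y**3 to the remainder.
  leading term y**2: no divisor's leading term divides it; move 180/49*y**2 to the remainder.
  leading term y: no divisor's leading term divides it; move 106/49*y to the remainder.
  leading term 1: no divisor's leading term divides it; move -53/49 to the remainder.
The remainder -9/49*y**4 + 12/49*y**3 + 180/49*y**2 + 106/49*y - 53/49 is nonzero, so it would be added as the next basis element.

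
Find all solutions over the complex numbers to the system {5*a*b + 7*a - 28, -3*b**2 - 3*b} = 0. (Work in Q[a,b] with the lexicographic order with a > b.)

{(14, -1), (4, 0)}

Compute a lex Gröbner basis by Buchberger's algorithm.
f_1 = 5*a*b + 7*a - 28, LT = a*b.
f_2 = -3*b**2 - 3*b, LT = b**2.

S(f_1,f_2): lcm = a*b**2. S = 2/5*a*b - 28/5*b.
  reduce S modulo (f_1, f_2):
  remainder -14/25*a - 28/5*b + 56/25 ≠ 0; add h_3 = -14/25*a - 28/5*b + 56/25 to the basis.

The other S-polynomials (S(f_1,h_3), S(f_2,h_3)) all reduce to 0 modulo the current basis, so we have a Gröbner basis.
Inter-reduce: drop elements whose leading term is divisible by another's, tail-reduce, and make monic.
Reduced Gröbner basis: {a + 10*b - 4, b**2 + b}.

A lex Gröbner basis eliminates variables successively. Here b**2 + b depends only on b, with roots {-1, 0}; lifting each root through the earlier basis elements recovers the full solutions.
  b = -1: the earlier basis element becomes a - 14 = 0, giving a = 14 — point (14, -1).
  b = 0: the earlier basis element becomes a - 4 = 0, giving a = 4 — point (4, 0).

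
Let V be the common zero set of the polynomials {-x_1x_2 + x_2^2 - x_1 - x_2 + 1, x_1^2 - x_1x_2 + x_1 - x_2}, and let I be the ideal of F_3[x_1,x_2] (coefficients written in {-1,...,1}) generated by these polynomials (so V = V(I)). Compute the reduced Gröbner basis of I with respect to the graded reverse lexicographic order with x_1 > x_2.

The reduced Gröbner basis is the canonical form of the ideal for this ordering.

f_1 = -x_1x_2 + x_2^2 - x_1 - x_2 + 1, LT = x_1x_2.
f_2 = x_1^2 - x_1x_2 + x_1 - x_2, LT = x_1^2.

S(f_1,f_2): lcm = x_1^2x_2. S = x_1^2 + x_2^2 - x_1.
  leading term x_1^2: subtract (1)·f_2 from x_1^2 + x_2^2 - x_1 → x_1x_2 + x_2^2 + x_1 + x_2
  leading term x_1x_2: subtract (-1)·f_1 from x_1x_2 + x_2^2 + x_1 + x_2 → -x_2^2 + 1
  leading term x_2^2: no divisor's leading term divides it; move -x_2^2 to the remainder.
  leading term 1: no divisor's leading term divides it; move 1 to the remainder.
  remainder -x_2^2 + 1 ≠ 0; add g_3 = -x_2^2 + 1 to the basis.

The other S-polynomials (S(f_1,g_3), S(f_2,g_3)) all reduce to 0 modulo the current basis, so we have a Gröbner basis.

G = {x_1^2 - x_1 + 1, x_1x_2 + x_1 + x_2 + 1, x_2^2 - 1}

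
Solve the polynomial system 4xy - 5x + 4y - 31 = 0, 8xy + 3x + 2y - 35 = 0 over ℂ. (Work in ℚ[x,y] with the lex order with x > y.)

Compute a lex Gröbner basis by Buchberger's algorithm.
f_1 = 4xy - 5x + 4y - 31, LT = xy.
f_2 = 8xy + 3x + 2y - 35, LT = xy.

S(f_1,f_2): lcm = xy. S = -13/8x + ¾y - 27/8.
  reduce S modulo (f_1, f_2):
  remainder -13/8x + ¾y - 27/8 ≠ 0; add h_3 = -13/8x + ¾y - 27/8 to the basis.

S(f_1,h_3): lcm = xy. S = -5/4x + 6/13y² - 14/13y - 31/4.
  reduce S modulo (f_1, f_2, h_3):
  remainder 6/13y² - 43/26y - 67/13 ≠ 0; add h_4 = 6/13y² - 43/26y - 67/13 to the basis.

The other S-polynomials (S(f_2,h_3), S(f_1,h_4), S(f_2,h_4), S(h_3,h_4)) all reduce to 0 modulo the current basis, so we have a Gröbner basis.
Inter-reduce: drop elements whose leading term is divisible by another's, tail-reduce, and make monic.
Reduced Gröbner basis: {x - 6/13y + 27/13, y² - 43/12y - 67/6}.

The lex basis is triangular: the last element involves only y. Solving y² - 43/12y - 67/6 = 0 gives y ∈ {-2, 67/12}; substituting each value into the earlier elements determines the remaining variables.
  y = -2: the earlier basis element becomes x + 3 = 0, giving x = -3 — point (-3, -2).
  y = 67/12: the earlier basis element becomes x - ½ = 0, giving x = 1/2 — point (1/2, 67/12).

{(-3, -2), (1/2, 67/12)}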